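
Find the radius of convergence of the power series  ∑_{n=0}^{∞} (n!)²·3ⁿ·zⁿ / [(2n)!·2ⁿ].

The ratio of consecutive coefficients is (n+1)²/[(2n+1)·(2n+2)] · 3/2 → 3/8.
Convergence for |z| · 3/8 < 1, i.e. |z| < 8/3. So R = 8/3.

R = 8/3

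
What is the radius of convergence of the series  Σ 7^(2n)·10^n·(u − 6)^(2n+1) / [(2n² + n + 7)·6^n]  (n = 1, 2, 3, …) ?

R = √15/35

Apply the ratio test: |a_{n+1}| / |a_n| = [(2n² + n + 7)/(2(n+1)² + (n+1) + 7)] · 49·10/6, which tends to 245/3 as n → ∞.
Writing y = (u − 6)², the series in y has radius 3/245, so |u − 6| < √(3/245) and R = √15/35.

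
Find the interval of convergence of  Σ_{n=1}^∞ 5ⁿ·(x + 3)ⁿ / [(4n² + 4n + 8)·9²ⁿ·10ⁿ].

[-165, 159]

Apply the ratio test: |a_{n+1}| / |a_n| = [(4n² + 4n + 8)/(4(n+1)² + 4(n+1) + 8)] · 5/(81·10), which tends to 1/162 as n → ∞.
Convergence for |x + 3| · 1/162 < 1, i.e. |x + 3| < 162. So R = 162.
At x = 159: the series is dominated by a constant times Σ 1/n², which converges (p = 2 > 1).
When x = -165, the terms are on the order of 1/n², so the series converges absolutely by comparison with the p-series (p = 2 > 1).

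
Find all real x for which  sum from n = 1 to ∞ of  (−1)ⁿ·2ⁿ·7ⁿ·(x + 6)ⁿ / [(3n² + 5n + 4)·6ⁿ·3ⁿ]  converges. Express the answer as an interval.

[-51/7, -33/7]

The ratio of consecutive coefficients is [(3n² + 5n + 4)/(3(n+1)² + 5(n+1) + 4)] · 2·7/(6·3) → 7/9.
The series converges when 7/9 · |x + 6| < 1, giving R = 9/7.
When x = -33/7, absolute convergence follows by limit comparison with Σ 1/n².
At x = -51/7: the terms are on the order of 1/n², so the series converges absolutely by comparison with the p-series (p = 2 > 1).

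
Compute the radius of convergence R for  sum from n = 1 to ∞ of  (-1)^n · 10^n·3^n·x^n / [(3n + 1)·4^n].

Apply the ratio test: |a_{n+1}| / |a_n| = [(3n + 1)/(3(n+1) + 1)] · 10·3/4, which tends to 15/2 as n → ∞.
Thus R = 1/(15/2) = 2/15.

R = 2/15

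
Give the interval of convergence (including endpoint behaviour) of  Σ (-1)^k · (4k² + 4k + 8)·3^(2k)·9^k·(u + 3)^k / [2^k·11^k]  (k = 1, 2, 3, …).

(-265/81, -221/81)

Ratio test: |a_{k+1}/a_k| = [(4(k+1)² + 4(k+1) + 8)/(4k² + 4k + 8)] · 9·9/(2·11) → 81/22 as k → ∞.
Thus R = 1/(81/22) = 22/81.
Endpoint u = -221/81: the k-th term does not approach 0; divergence by the term test.
Endpoint u = -265/81: the k-th term does not approach 0; divergence by the term test.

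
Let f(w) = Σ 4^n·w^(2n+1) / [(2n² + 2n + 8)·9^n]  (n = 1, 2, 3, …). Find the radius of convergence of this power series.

R = 3/2

Ratio test: |a_{n+1}/a_n| = [(2n² + 2n + 8)/(2(n+1)² + 2(n+1) + 8)] · 4/9 → 4/9 as n → ∞.
Successive powers of w differ by 2, so the series converges when |w|² · 4/9 < 1, i.e. |w| < √(9/4) = 3/2. So R = 3/2.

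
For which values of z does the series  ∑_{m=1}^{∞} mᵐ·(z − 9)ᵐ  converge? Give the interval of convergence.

Root test: |a_m|^(1/m) = m → ∞.
The root grows without bound, so R = 0 (convergence only at z = 9).

{9}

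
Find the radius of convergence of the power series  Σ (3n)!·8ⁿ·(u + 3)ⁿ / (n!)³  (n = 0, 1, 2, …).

R = 1/216

Ratio test: |a_{n+1}/a_n| = (3n+1)·(3n+2)·(3n+3)/(n+1)³ · 8 → 216 as n → ∞.
Convergence for |u + 3| · 216 < 1, i.e. |u + 3| < 1/216. So R = 1/216.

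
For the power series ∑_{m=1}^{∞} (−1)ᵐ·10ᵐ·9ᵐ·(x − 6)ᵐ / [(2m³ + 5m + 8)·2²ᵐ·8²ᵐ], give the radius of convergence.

Ratio test: |a_{m+1}/a_m| = [(2m³ + 5m + 8)/(2(m+1)³ + 5(m+1) + 8)] · 10·9/(4·64) → 45/128 as m → ∞.
Thus R = 1/(45/128) = 128/45.

R = 128/45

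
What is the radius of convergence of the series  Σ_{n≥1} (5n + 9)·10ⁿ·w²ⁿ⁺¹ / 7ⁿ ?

Ratio test: |a_{n+1}/a_n| = [(5(n+1) + 9)/(5n + 9)] · 10/7 → 10/7 as n → ∞.
Since the exponent of w increases by 2 each term, convergence requires |w|² < 7/10, hence R = √70/10.

R = √70/10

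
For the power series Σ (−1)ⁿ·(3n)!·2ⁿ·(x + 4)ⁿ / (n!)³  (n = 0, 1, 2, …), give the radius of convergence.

R = 1/54

The ratio of consecutive coefficients is (3n+1)·(3n+2)·(3n+3)/(n+1)³ · 2 → 54.
Hence the series converges for |x + 4| < 1/(54) = 1/54, so the radius of convergence is 1/54.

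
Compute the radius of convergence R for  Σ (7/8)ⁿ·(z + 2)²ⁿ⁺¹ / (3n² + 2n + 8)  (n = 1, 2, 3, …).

Ratio test: |a_{n+1}/a_n| = [(3n² + 2n + 8)/(3(n+1)² + 2(n+1) + 8)] · 7/8 → 7/8 as n → ∞.
Successive powers of (z + 2) differ by 2, so the series converges when |z + 2|² · 7/8 < 1, i.e. |z + 2| < √(8/7). So R = 2√14/7.

R = 2√14/7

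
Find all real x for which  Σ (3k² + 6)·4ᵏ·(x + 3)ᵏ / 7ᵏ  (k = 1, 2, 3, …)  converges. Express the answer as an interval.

(-19/4, -5/4)

The ratio of consecutive coefficients is [(3(k+1)² + 6)/(3k² + 6)] · 4/7 → 4/7.
Hence the series converges for |x + 3| < 1/(4/7) = 7/4, so the radius of convergence is 7/4.
Endpoint x = -5/4: the terms do not tend to 0, so the series diverges.
Endpoint x = -19/4: the terms have absolute value of order k², which does not tend to 0, so the series diverges by the divergence test.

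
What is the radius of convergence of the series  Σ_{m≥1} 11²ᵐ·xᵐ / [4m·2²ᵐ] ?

R = 4/121

Ratio test: |a_{m+1}/a_m| = [4m/4(m+1)] · 121/4 → 121/4 as m → ∞.
Hence the series converges for |x| < 1/(121/4) = 4/121, so the radius of convergence is 4/121.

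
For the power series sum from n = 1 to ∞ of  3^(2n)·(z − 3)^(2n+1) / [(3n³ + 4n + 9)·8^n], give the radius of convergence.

Ratio test: |a_{n+1}/a_n| = [(3n³ + 4n + 9)/(3(n+1)³ + 4(n+1) + 9)] · 9/8 → 9/8 as n → ∞.
Successive powers of (z − 3) differ by 2, so the series converges when |z − 3|² · 9/8 < 1, i.e. |z − 3| < √(8/9). So R = 2√2/3.

R = 2√2/3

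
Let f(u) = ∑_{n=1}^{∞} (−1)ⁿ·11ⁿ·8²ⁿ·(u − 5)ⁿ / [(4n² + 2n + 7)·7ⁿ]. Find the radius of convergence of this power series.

R = 7/704

The ratio of consecutive coefficients is [(4n² + 2n + 7)/(4(n+1)² + 2(n+1) + 7)] · 11·64/7 → 704/7.
The series converges when 704/7 · |u − 5| < 1, giving R = 7/704.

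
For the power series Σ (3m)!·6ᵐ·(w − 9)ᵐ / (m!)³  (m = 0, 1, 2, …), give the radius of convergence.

R = 1/162

Apply the ratio test: |a_{m+1}| / |a_m| = (3m+1)·(3m+2)·(3m+3)/(m+1)³ · 6, which tends to 162 as m → ∞.
Hence the series converges for |w − 9| < 1/(162) = 1/162, so the radius of convergence is 1/162.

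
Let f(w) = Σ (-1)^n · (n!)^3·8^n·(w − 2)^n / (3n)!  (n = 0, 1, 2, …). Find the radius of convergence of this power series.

R = 27/8

The ratio of consecutive coefficients is (n+1)³/[(3n+1)·(3n+2)·(3n+3)] · 8 → 8/27.
Hence the series converges for |w − 2| < 1/(8/27) = 27/8, so the radius of convergence is 27/8.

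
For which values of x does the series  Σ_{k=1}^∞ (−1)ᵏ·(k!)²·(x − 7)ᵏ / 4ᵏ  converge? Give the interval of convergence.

{7}

Ratio test: |a_{k+1}/a_k| = (k+1)² · 1/4 → ∞ as k → ∞.
Since the ratio → ∞, the series diverges for every x ≠ 7, and R = 0.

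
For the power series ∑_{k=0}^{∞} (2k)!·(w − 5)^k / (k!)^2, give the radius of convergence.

Ratio test: |a_{k+1}/a_k| = (2k+1)·(2k+2)/(k+1)² → 4 as k → ∞.
Convergence for |w − 5| · 4 < 1, i.e. |w − 5| < 1/4. So R = 1/4.

R = 1/4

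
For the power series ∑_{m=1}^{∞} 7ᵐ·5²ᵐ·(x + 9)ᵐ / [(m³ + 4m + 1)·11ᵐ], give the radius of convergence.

By the ratio test, |a_{m+1}/a_m| = [(m³ + 4m + 1)/((m+1)³ + 4(m+1) + 1)] · 7·25/11 → 175/11.
Hence the series converges for |x + 9| < 1/(175/11) = 11/175, so the radius of convergence is 11/175.

R = 11/175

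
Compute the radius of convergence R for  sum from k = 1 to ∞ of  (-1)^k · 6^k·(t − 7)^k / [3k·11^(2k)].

R = 121/6

Apply the ratio test: |a_{k+1}| / |a_k| = [3k/3(k+1)] · 6/121, which tends to 6/121 as k → ∞.
Hence the series converges for |t − 7| < 1/(6/121) = 121/6, so the radius of convergence is 121/6.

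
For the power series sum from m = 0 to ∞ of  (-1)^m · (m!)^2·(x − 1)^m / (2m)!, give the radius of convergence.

By the ratio test, |a_{m+1}/a_m| = (m+1)²/[(2m+1)·(2m+2)] → 1/4.
The series converges when 1/4 · |x − 1| < 1, giving R = 4.

R = 4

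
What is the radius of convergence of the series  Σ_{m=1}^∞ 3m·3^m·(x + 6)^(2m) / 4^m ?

R = 2√3/3

The ratio of consecutive coefficients is [3(m+1)/3m] · 3/4 → 3/4.
Successive powers of (x + 6) differ by 2, so the series converges when |x + 6|² · 3/4 < 1, i.e. |x + 6| < √(4/3). So R = 2√3/3.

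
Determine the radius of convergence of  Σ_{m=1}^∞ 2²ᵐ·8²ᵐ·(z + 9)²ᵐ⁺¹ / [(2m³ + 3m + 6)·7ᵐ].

R = √7/16

Ratio test: |a_{m+1}/a_m| = [(2m³ + 3m + 6)/(2(m+1)³ + 3(m+1) + 6)] · 4·64/7 → 256/7 as m → ∞.
Writing y = (z + 9)², the series in y has radius 7/256, so |z + 9| < √(7/256) and R = √7/16.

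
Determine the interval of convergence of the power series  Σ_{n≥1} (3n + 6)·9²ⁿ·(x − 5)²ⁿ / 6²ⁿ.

The ratio of consecutive coefficients is [(3(n+1) + 6)/(3n + 6)] · 81/36 → 9/4.
Since the exponent of (x − 5) increases by 2 each term, convergence requires |x − 5|² < 4/9, hence R = 2/3.
When x = 17/3, the terms have absolute value of order n, which does not tend to 0, so the series diverges by the divergence test.
Check x = 13/3: the terms do not tend to 0, so the series diverges.

(13/3, 17/3)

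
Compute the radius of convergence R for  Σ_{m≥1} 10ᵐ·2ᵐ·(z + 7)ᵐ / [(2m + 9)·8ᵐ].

R = 2/5

By the ratio test, |a_{m+1}/a_m| = [(2m + 9)/(2(m+1) + 9)] · 10·2/8 → 5/2.
The series converges when 5/2 · |z + 7| < 1, giving R = 2/5.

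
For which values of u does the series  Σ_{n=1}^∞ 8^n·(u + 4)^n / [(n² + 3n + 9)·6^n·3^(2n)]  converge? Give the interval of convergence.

[-43/4, 11/4]

By the ratio test, |a_{n+1}/a_n| = [(n² + 3n + 9)/((n+1)² + 3(n+1) + 9)] · 8/(6·9) → 4/27.
Convergence for |u + 4| · 4/27 < 1, i.e. |u + 4| < 27/4. So R = 27/4.
At u = 11/4: the series is dominated by a constant times Σ 1/n², which converges (p = 2 > 1).
Check u = -43/4: the series is dominated by a constant times Σ 1/n², which converges (p = 2 > 1).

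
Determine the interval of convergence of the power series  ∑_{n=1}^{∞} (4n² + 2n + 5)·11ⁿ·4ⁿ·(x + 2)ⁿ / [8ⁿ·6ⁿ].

By the ratio test, |a_{n+1}/a_n| = [(4(n+1)² + 2(n+1) + 5)/(4n² + 2n + 5)] · 11·4/(8·6) → 11/12.
Thus R = 1/(11/12) = 12/11.
Endpoint x = -10/11: the terms have absolute value of order n², which does not tend to 0, so the series diverges by the divergence test.
At x = -34/11: the n-th term does not approach 0; divergence by the term test.

(-34/11, -10/11)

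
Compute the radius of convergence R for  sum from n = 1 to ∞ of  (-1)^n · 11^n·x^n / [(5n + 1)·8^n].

Ratio test: |a_{n+1}/a_n| = [(5n + 1)/(5(n+1) + 1)] · 11/8 → 11/8 as n → ∞.
Hence the series converges for |x| < 1/(11/8) = 8/11, so the radius of convergence is 8/11.

R = 8/11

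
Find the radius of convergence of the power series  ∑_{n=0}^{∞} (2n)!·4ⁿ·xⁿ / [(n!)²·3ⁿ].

By the ratio test, |a_{n+1}/a_n| = (2n+1)·(2n+2)/(n+1)² · 4/3 → 16/3.
Convergence for |x| · 16/3 < 1, i.e. |x| < 3/16. So R = 3/16.

R = 3/16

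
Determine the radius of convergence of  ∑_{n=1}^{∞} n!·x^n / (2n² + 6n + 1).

By the ratio test, |a_{n+1}/a_n| = (n+1) · (2n² + 6n + 1)/(2(n+1)² + 6(n+1) + 1) → ∞.
The terms grow without bound for any x ≠ 0, so R = 0 (convergence only at x = 0).

R = 0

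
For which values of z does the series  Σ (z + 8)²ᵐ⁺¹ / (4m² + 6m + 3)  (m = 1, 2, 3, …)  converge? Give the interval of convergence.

[-9, -7]

Ratio test: |a_{m+1}/a_m| = (4m² + 6m + 3)/(4(m+1)² + 6(m+1) + 3) → 1 as m → ∞.
Since the exponent of (z + 8) increases by 2 each term, convergence requires |z + 8|² < 1, hence R = 1.
At z = -7: the terms are on the order of 1/m², so the series converges absolutely by comparison with the p-series (p = 2 > 1).
Check z = -9: the series is dominated by a constant times Σ 1/m², which converges (p = 2 > 1).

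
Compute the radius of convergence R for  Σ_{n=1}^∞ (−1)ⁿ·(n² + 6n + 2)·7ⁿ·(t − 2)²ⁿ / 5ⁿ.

Ratio test: |a_{n+1}/a_n| = [((n+1)² + 6(n+1) + 2)/(n² + 6n + 2)] · 7/5 → 7/5 as n → ∞.
Since the exponent of (t − 2) increases by 2 each term, convergence requires |t − 2|² < 5/7, hence R = √35/7.

R = √35/7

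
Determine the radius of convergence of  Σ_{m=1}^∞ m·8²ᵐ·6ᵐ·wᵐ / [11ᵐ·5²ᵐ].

R = 275/384

Apply the ratio test: |a_{m+1}| / |a_m| = [(m+1)/m] · 64·6/(11·25), which tends to 384/275 as m → ∞.
Hence the series converges for |w| < 1/(384/275) = 275/384, so the radius of convergence is 275/384.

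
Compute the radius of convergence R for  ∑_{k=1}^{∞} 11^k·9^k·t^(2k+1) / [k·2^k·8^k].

R = 4√11/33

Ratio test: |a_{k+1}/a_k| = [k/(k+1)] · 11·9/(2·8) → 99/16 as k → ∞.
Successive powers of t differ by 2, so the series converges when |t|² · 99/16 < 1, i.e. |t| < √(16/99). So R = 4√11/33.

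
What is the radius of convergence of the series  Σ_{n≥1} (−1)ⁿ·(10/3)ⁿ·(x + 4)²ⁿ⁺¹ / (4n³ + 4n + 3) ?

R = √30/10

Ratio test: |a_{n+1}/a_n| = [(4n³ + 4n + 3)/(4(n+1)³ + 4(n+1) + 3)] · 10/3 → 10/3 as n → ∞.
Successive powers of (x + 4) differ by 2, so the series converges when |x + 4|² · 10/3 < 1, i.e. |x + 4| < √(3/10). So R = √30/10.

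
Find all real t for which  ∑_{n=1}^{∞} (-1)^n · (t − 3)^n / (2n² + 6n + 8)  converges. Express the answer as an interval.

By the ratio test, |a_{n+1}/a_n| = (2n² + 6n + 8)/(2(n+1)² + 6(n+1) + 8) → 1.
So the series converges when |t − 3| < 1 and diverges when |t − 3| > 1; R = 1.
When t = 4, the terms are on the order of 1/n², so the series converges absolutely by comparison with the p-series (p = 2 > 1).
Check t = 2: the terms are on the order of 1/n², so the series converges absolutely by comparison with the p-series (p = 2 > 1).

[2, 4]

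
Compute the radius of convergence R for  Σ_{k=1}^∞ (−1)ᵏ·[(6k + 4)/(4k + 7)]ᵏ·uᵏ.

R = 2/3

Root test: |a_k|^(1/k) = (6k + 4)/(4k + 7) → 3/2.
The series converges when 3/2 · |u| < 1, giving R = 2/3.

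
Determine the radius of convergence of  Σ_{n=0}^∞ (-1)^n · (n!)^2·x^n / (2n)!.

R = 4

The ratio of consecutive coefficients is (n+1)²/[(2n+1)·(2n+2)] → 1/4.
Convergence for |x| · 1/4 < 1, i.e. |x| < 4. So R = 4.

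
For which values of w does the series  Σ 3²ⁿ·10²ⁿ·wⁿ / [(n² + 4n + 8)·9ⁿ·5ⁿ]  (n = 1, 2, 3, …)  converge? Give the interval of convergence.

[-1/20, 1/20]

Ratio test: |a_{n+1}/a_n| = [(n² + 4n + 8)/((n+1)² + 4(n+1) + 8)] · 9·100/(9·5) → 20 as n → ∞.
Convergence for |w| · 20 < 1, i.e. |w| < 1/20. So R = 1/20.
Endpoint w = 1/20: the series is dominated by a constant times Σ 1/n², which converges (p = 2 > 1).
Check w = -1/20: absolute convergence follows by limit comparison with Σ 1/n².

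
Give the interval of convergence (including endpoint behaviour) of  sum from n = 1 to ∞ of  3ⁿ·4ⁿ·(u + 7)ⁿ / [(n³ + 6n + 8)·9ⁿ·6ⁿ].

[-23/2, -5/2]

The ratio of consecutive coefficients is [(n³ + 6n + 8)/((n+1)³ + 6(n+1) + 8)] · 3·4/(9·6) → 2/9.
Thus R = 1/(2/9) = 9/2.
When u = -5/2, the series is dominated by a constant times Σ 1/n³, which converges (p = 3 > 1).
Check u = -23/2: the terms are on the order of 1/n³, so the series converges absolutely by comparison with the p-series (p = 3 > 1).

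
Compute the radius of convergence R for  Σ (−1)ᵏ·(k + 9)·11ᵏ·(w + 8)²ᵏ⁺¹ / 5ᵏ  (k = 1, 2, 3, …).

R = √55/11

By the ratio test, |a_{k+1}/a_k| = [((k+1) + 9)/(k + 9)] · 11/5 → 11/5.
Since the exponent of (w + 8) increases by 2 each term, convergence requires |w + 8|² < 5/11, hence R = √55/11.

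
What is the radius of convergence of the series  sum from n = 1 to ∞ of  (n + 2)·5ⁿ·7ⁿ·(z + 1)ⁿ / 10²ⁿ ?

Ratio test: |a_{n+1}/a_n| = [((n+1) + 2)/(n + 2)] · 5·7/100 → 7/20 as n → ∞.
Convergence for |z + 1| · 7/20 < 1, i.e. |z + 1| < 20/7. So R = 20/7.

R = 20/7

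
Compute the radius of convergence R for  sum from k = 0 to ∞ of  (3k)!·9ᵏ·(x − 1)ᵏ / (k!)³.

R = 1/243

Ratio test: |a_{k+1}/a_k| = (3k+1)·(3k+2)·(3k+3)/(k+1)³ · 9 → 243 as k → ∞.
Hence the series converges for |x − 1| < 1/(243) = 1/243, so the radius of convergence is 1/243.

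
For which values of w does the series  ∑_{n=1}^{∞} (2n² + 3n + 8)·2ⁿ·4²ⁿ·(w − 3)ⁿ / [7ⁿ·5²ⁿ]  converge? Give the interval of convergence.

(-79/32, 271/32)

The ratio of consecutive coefficients is [(2(n+1)² + 3(n+1) + 8)/(2n² + 3n + 8)] · 2·16/(7·25) → 32/175.
The series converges when 32/175 · |w − 3| < 1, giving R = 175/32.
Check w = 271/32: the terms have absolute value of order n², which does not tend to 0, so the series diverges by the divergence test.
Check w = -79/32: the n-th term does not approach 0; divergence by the term test.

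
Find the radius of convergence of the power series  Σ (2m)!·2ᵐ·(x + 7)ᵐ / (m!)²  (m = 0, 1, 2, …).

R = 1/8

The ratio of consecutive coefficients is (2m+1)·(2m+2)/(m+1)² · 2 → 8.
Hence the series converges for |x + 7| < 1/(8) = 1/8, so the radius of convergence is 1/8.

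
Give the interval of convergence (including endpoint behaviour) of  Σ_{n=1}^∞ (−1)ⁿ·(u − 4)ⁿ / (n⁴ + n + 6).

[3, 5]

Ratio test: |a_{n+1}/a_n| = (n⁴ + n + 6)/((n+1)⁴ + (n+1) + 6) → 1 as n → ∞.
Hence R = 1.
When u = 5, absolute convergence follows by limit comparison with Σ 1/n⁴.
Endpoint u = 3: absolute convergence follows by limit comparison with Σ 1/n⁴.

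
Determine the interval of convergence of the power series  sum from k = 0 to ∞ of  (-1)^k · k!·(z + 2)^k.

The ratio of consecutive coefficients is (k+1) → ∞.
The ratio grows without bound, so the series diverges whenever (z + 2) ≠ 0; it converges only at z = -2. R = 0.

{-2}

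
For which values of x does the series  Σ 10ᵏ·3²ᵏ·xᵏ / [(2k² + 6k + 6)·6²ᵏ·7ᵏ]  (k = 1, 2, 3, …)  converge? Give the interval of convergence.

Apply the ratio test: |a_{k+1}| / |a_k| = [(2k² + 6k + 6)/(2(k+1)² + 6(k+1) + 6)] · 10·9/(36·7), which tends to 5/14 as k → ∞.
The series converges when 5/14 · |x| < 1, giving R = 14/5.
When x = 14/5, the terms are on the order of 1/k², so the series converges absolutely by comparison with the p-series (p = 2 > 1).
Endpoint x = -14/5: the terms are on the order of 1/k², so the series converges absolutely by comparison with the p-series (p = 2 > 1).

[-14/5, 14/5]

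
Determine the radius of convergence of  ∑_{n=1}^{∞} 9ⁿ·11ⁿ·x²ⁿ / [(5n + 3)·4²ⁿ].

Ratio test: |a_{n+1}/a_n| = [(5n + 3)/(5(n+1) + 3)] · 9·11/16 → 99/16 as n → ∞.
Successive powers of x differ by 2, so the series converges when |x|² · 99/16 < 1, i.e. |x| < √(16/99). So R = 4√11/33.

R = 4√11/33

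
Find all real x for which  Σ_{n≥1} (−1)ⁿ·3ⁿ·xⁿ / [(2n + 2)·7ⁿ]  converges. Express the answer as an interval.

(-7/3, 7/3]

The ratio of consecutive coefficients is [(2n + 2)/(2(n+1) + 2)] · 3/7 → 3/7.
Convergence for |x| · 3/7 < 1, i.e. |x| < 7/3. So R = 7/3.
When x = 7/3, an alternating series whose terms decrease to 0 in absolute value, so it converges by the Leibniz criterion.
When x = -7/3, the terms are asymptotic to a nonzero constant times 1/n, so the series diverges by limit comparison with Σ 1/n.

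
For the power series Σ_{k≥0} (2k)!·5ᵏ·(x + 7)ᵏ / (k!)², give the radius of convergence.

By the ratio test, |a_{k+1}/a_k| = (2k+1)·(2k+2)/(k+1)² · 5 → 20.
Thus R = 1/(20) = 1/20.

R = 1/20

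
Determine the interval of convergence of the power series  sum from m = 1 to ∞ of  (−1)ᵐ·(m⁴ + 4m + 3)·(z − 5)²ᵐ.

(4, 6)

The ratio of consecutive coefficients is ((m+1)⁴ + 4(m+1) + 3)/(m⁴ + 4m + 3) → 1.
Writing y = (z − 5)², the series in y has radius 1, so |z − 5| < √(1) = 1 and R = 1.
Endpoint z = 6: the terms do not tend to 0, so the series diverges.
When z = 4, the terms do not tend to 0, so the series diverges.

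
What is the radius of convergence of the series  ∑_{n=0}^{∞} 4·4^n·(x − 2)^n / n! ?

R = ∞

Ratio test: |a_{n+1}/a_n| = 4/4 · 4 · 1/(n+1) → 0 as n → ∞.
Since the limit is 0 < 1 for every x, the series converges on all of ℝ and R = ∞.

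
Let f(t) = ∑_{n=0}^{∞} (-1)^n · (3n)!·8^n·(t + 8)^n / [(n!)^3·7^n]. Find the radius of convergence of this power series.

R = 7/216

By the ratio test, |a_{n+1}/a_n| = (3n+1)·(3n+2)·(3n+3)/(n+1)³ · 8/7 → 216/7.
The series converges when 216/7 · |t + 8| < 1, giving R = 7/216.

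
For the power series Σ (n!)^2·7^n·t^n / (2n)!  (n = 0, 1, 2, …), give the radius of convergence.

R = 4/7

Apply the ratio test: |a_{n+1}| / |a_n| = (n+1)²/[(2n+1)·(2n+2)] · 7, which tends to 7/4 as n → ∞.
Hence the series converges for |t| < 1/(7/4) = 4/7, so the radius of convergence is 4/7.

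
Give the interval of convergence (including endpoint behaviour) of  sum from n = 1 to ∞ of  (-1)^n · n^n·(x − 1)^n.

{1}

By the Cauchy root test, |a_n|^(1/n) = n → ∞.
The root grows without bound, so R = 0 (convergence only at x = 1).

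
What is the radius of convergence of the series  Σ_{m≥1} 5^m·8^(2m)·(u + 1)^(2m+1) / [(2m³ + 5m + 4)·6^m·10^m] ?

The ratio of consecutive coefficients is [(2m³ + 5m + 4)/(2(m+1)³ + 5(m+1) + 4)] · 5·64/(6·10) → 16/3.
Successive powers of (u + 1) differ by 2, so the series converges when |u + 1|² · 16/3 < 1, i.e. |u + 1| < √(3/16). So R = √3/4.

R = √3/4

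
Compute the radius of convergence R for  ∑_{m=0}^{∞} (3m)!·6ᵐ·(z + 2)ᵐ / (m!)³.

R = 1/162

By the ratio test, |a_{m+1}/a_m| = (3m+1)·(3m+2)·(3m+3)/(m+1)³ · 6 → 162.
Convergence for |z + 2| · 162 < 1, i.e. |z + 2| < 1/162. So R = 1/162.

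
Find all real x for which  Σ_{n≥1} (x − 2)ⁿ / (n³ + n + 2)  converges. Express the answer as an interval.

[1, 3]

Apply the ratio test: |a_{n+1}| / |a_n| = (n³ + n + 2)/((n+1)³ + (n+1) + 2), which tends to 1 as n → ∞.
So the series converges when |x − 2| < 1 and diverges when |x − 2| > 1; R = 1.
Endpoint x = 3: absolute convergence follows by limit comparison with Σ 1/n³.
Endpoint x = 1: the series is dominated by a constant times Σ 1/n³, which converges (p = 3 > 1).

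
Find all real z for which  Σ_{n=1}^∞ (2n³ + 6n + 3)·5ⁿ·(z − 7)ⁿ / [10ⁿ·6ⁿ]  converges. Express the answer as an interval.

Apply the ratio test: |a_{n+1}| / |a_n| = [(2(n+1)³ + 6(n+1) + 3)/(2n³ + 6n + 3)] · 5/(10·6), which tends to 1/12 as n → ∞.
Convergence for |z − 7| · 1/12 < 1, i.e. |z − 7| < 12. So R = 12.
Check z = 19: the terms do not tend to 0, so the series diverges.
When z = -5, the terms do not tend to 0, so the series diverges.

(-5, 19)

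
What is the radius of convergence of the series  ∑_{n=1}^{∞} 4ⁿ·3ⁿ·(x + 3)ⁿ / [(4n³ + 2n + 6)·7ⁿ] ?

R = 7/12

By the ratio test, |a_{n+1}/a_n| = [(4n³ + 2n + 6)/(4(n+1)³ + 2(n+1) + 6)] · 4·3/7 → 12/7.
Thus R = 1/(12/7) = 7/12.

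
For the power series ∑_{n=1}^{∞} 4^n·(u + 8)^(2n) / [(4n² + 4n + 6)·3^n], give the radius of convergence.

R = √3/2

Ratio test: |a_{n+1}/a_n| = [(4n² + 4n + 6)/(4(n+1)² + 4(n+1) + 6)] · 4/3 → 4/3 as n → ∞.
Successive powers of (u + 8) differ by 2, so the series converges when |u + 8|² · 4/3 < 1, i.e. |u + 8| < √(3/4). So R = √3/2.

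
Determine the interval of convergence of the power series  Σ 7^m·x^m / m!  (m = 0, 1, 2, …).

(−∞, ∞)

The ratio of consecutive coefficients is 7 · 1/(m+1) → 0.
Since the limit is 0 < 1 for every x, the series converges on all of ℝ and R = ∞.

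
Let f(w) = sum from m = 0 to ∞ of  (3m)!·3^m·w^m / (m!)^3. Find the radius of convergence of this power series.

R = 1/81

Apply the ratio test: |a_{m+1}| / |a_m| = (3m+1)·(3m+2)·(3m+3)/(m+1)³ · 3, which tends to 81 as m → ∞.
The series converges when 81 · |w| < 1, giving R = 1/81.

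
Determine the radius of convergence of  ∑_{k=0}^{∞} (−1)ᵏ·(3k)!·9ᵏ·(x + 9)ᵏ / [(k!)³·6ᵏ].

Apply the ratio test: |a_{k+1}| / |a_k| = (3k+1)·(3k+2)·(3k+3)/(k+1)³ · 9/6, which tends to 81/2 as k → ∞.
Thus R = 1/(81/2) = 2/81.

R = 2/81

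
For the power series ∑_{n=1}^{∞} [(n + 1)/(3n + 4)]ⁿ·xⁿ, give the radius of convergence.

Applying the root test, |a_n|^(1/n) = (n + 1)/(3n + 4) → 1/3.
Hence the series converges for |x| < 1/(1/3) = 3, so the radius of convergence is 3.

R = 3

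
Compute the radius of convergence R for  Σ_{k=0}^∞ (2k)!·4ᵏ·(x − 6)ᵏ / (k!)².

R = 1/16

Apply the ratio test: |a_{k+1}| / |a_k| = (2k+1)·(2k+2)/(k+1)² · 4, which tends to 16 as k → ∞.
Hence the series converges for |x − 6| < 1/(16) = 1/16, so the radius of convergence is 1/16.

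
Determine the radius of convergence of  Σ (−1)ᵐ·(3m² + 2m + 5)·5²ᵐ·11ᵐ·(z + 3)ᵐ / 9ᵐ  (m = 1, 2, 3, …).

Apply the ratio test: |a_{m+1}| / |a_m| = [(3(m+1)² + 2(m+1) + 5)/(3m² + 2m + 5)] · 25·11/9, which tends to 275/9 as m → ∞.
Thus R = 1/(275/9) = 9/275.

R = 9/275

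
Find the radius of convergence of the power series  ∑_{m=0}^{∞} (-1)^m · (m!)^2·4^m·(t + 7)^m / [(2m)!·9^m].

R = 9

By the ratio test, |a_{m+1}/a_m| = (m+1)²/[(2m+1)·(2m+2)] · 4/9 → 1/9.
Convergence for |t + 7| · 1/9 < 1, i.e. |t + 7| < 9. So R = 9.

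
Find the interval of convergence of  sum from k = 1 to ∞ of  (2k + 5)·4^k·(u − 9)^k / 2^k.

Apply the ratio test: |a_{k+1}| / |a_k| = [(2(k+1) + 5)/(2k + 5)] · 4/2, which tends to 2 as k → ∞.
Convergence for |u − 9| · 2 < 1, i.e. |u − 9| < 1/2. So R = 1/2.
At u = 19/2: the k-th term does not approach 0; divergence by the term test.
Check u = 17/2: the k-th term does not approach 0; divergence by the term test.

(17/2, 19/2)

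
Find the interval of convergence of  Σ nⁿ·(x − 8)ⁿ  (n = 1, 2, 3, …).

{8}

By the Cauchy root test, |a_n|^(1/n) = n → ∞.
The root grows without bound, so R = 0 (convergence only at x = 8).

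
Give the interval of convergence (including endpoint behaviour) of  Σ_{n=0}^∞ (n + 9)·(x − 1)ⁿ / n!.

Ratio test: |a_{n+1}/a_n| = ((n+1) + 9)/(n + 9) · 1/(n+1) → 0 as n → ∞.
Since the limit is 0 < 1 for every x, the series converges on all of ℝ and R = ∞.

(−∞, ∞)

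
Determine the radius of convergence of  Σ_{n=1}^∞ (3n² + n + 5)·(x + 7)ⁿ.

Ratio test: |a_{n+1}/a_n| = (3(n+1)² + (n+1) + 5)/(3n² + n + 5) → 1 as n → ∞.
Convergence for |x + 7| < 1, so R = 1.

R = 1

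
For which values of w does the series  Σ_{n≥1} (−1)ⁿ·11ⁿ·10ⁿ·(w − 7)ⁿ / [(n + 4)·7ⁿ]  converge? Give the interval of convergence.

Ratio test: |a_{n+1}/a_n| = [(n + 4)/((n+1) + 4)] · 11·10/7 → 110/7 as n → ∞.
Convergence for |w − 7| · 110/7 < 1, i.e. |w − 7| < 7/110. So R = 7/110.
Endpoint w = 777/110: an alternating series whose terms decrease to 0 in absolute value, so it converges by the Leibniz criterion.
Endpoint w = 763/110: the terms behave like c/n; limit comparison with the harmonic series gives divergence.

(763/110, 777/110]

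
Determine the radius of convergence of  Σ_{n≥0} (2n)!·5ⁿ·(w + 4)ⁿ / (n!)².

R = 1/20

Apply the ratio test: |a_{n+1}| / |a_n| = (2n+1)·(2n+2)/(n+1)² · 5, which tends to 20 as n → ∞.
Convergence for |w + 4| · 20 < 1, i.e. |w + 4| < 1/20. So R = 1/20.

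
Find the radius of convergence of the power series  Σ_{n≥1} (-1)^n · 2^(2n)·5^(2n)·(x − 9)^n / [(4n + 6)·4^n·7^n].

R = 7/25

Apply the ratio test: |a_{n+1}| / |a_n| = [(4n + 6)/(4(n+1) + 6)] · 4·25/(4·7), which tends to 25/7 as n → ∞.
The series converges when 25/7 · |x − 9| < 1, giving R = 7/25.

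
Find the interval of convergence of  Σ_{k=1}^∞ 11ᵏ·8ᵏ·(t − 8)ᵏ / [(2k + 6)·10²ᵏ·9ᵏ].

[-49/22, 401/22)

Apply the ratio test: |a_{k+1}| / |a_k| = [(2k + 6)/(2(k+1) + 6)] · 11·8/(100·9), which tends to 22/225 as k → ∞.
The series converges when 22/225 · |t − 8| < 1, giving R = 225/22.
At t = 401/22: comparison with the harmonic series Σ 1/k shows the series diverges.
When t = -49/22, convergence follows from the alternating series test (terms decrease monotonically to 0).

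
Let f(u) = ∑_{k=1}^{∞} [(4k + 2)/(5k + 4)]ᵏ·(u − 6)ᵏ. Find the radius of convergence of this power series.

R = 5/4

Root test: |a_k|^(1/k) = (4k + 2)/(5k + 4) → 4/5.
Hence the series converges for |u − 6| < 1/(4/5) = 5/4, so the radius of convergence is 5/4.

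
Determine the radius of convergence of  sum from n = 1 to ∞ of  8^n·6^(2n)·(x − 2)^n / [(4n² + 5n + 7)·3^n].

Apply the ratio test: |a_{n+1}| / |a_n| = [(4n² + 5n + 7)/(4(n+1)² + 5(n+1) + 7)] · 8·36/3, which tends to 96 as n → ∞.
Convergence for |x − 2| · 96 < 1, i.e. |x − 2| < 1/96. So R = 1/96.

R = 1/96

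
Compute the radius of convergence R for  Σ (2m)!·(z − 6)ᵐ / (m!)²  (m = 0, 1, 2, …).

R = 1/4

Ratio test: |a_{m+1}/a_m| = (2m+1)·(2m+2)/(m+1)² → 4 as m → ∞.
Convergence for |z − 6| · 4 < 1, i.e. |z − 6| < 1/4. So R = 1/4.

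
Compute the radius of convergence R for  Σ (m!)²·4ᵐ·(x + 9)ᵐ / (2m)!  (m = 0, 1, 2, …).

R = 1

Apply the ratio test: |a_{m+1}| / |a_m| = (m+1)²/[(2m+1)·(2m+2)] · 4, which tends to 1 as m → ∞.
Convergence for |x + 9| < 1, so R = 1.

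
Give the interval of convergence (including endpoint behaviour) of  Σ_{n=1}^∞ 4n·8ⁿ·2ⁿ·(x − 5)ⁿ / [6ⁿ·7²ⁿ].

Ratio test: |a_{n+1}/a_n| = [4(n+1)/4n] · 8·2/(6·49) → 8/147 as n → ∞.
Hence the series converges for |x − 5| < 1/(8/147) = 147/8, so the radius of convergence is 147/8.
At x = 187/8: the terms have absolute value of order n, which does not tend to 0, so the series diverges by the divergence test.
Endpoint x = -107/8: the n-th term does not approach 0; divergence by the term test.

(-107/8, 187/8)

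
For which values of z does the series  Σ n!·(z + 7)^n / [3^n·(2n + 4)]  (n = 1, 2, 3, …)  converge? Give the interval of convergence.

{-7}

Ratio test: |a_{n+1}/a_n| = (n+1) · 1/3 · (2n + 4)/(2(n+1) + 4) → ∞ as n → ∞.
The terms grow without bound for any (z + 7) ≠ 0, so R = 0 (convergence only at z = -7).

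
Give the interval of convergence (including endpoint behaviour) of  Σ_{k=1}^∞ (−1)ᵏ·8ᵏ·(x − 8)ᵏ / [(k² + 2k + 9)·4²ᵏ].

[6, 10]

Ratio test: |a_{k+1}/a_k| = [(k² + 2k + 9)/((k+1)² + 2(k+1) + 9)] · 8/16 → 1/2 as k → ∞.
Convergence for |x − 8| · 1/2 < 1, i.e. |x − 8| < 2. So R = 2.
When x = 10, the series is dominated by a constant times Σ 1/k², which converges (p = 2 > 1).
Check x = 6: the terms are on the order of 1/k², so the series converges absolutely by comparison with the p-series (p = 2 > 1).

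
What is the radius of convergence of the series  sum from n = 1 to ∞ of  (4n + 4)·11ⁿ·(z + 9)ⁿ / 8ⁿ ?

R = 8/11

Apply the ratio test: |a_{n+1}| / |a_n| = [(4(n+1) + 4)/(4n + 4)] · 11/8, which tends to 11/8 as n → ∞.
Convergence for |z + 9| · 11/8 < 1, i.e. |z + 9| < 8/11. So R = 8/11.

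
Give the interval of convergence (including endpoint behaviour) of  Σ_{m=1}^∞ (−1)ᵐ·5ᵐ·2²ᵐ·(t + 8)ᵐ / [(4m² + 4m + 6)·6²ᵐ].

By the ratio test, |a_{m+1}/a_m| = [(4m² + 4m + 6)/(4(m+1)² + 4(m+1) + 6)] · 5·4/36 → 5/9.
Thus R = 1/(5/9) = 9/5.
At t = -31/5: the series is dominated by a constant times Σ 1/m², which converges (p = 2 > 1).
At t = -49/5: the terms are on the order of 1/m², so the series converges absolutely by comparison with the p-series (p = 2 > 1).

[-49/5, -31/5]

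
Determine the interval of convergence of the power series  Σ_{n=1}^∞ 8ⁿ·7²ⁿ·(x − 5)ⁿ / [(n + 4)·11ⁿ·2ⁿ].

By the ratio test, |a_{n+1}/a_n| = [(n + 4)/((n+1) + 4)] · 8·49/(11·2) → 196/11.
Hence the series converges for |x − 5| < 1/(196/11) = 11/196, so the radius of convergence is 11/196.
At x = 991/196: the terms behave like c/n; limit comparison with the harmonic series gives divergence.
At x = 969/196: the terms alternate in sign and decrease monotonically to 0 in absolute value (size ~ c/n), so the alternating series test gives convergence.

[969/196, 991/196)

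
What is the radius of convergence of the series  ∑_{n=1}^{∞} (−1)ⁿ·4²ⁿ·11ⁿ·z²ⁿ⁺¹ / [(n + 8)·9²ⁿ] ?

Apply the ratio test: |a_{n+1}| / |a_n| = [(n + 8)/((n+1) + 8)] · 16·11/81, which tends to 176/81 as n → ∞.
Writing y = z², the series in y has radius 81/176, so |z| < √(81/176) and R = 9√11/44.

R = 9√11/44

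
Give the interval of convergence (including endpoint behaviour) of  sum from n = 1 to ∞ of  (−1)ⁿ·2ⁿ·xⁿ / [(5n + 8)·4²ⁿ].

The ratio of consecutive coefficients is [(5n + 8)/(5(n+1) + 8)] · 2/16 → 1/8.
Hence the series converges for |x| < 1/(1/8) = 8, so the radius of convergence is 8.
At x = 8: convergence follows from the alternating series test (terms decrease monotonically to 0).
When x = -8, the terms are asymptotic to a nonzero constant times 1/n, so the series diverges by limit comparison with Σ 1/n.

(-8, 8]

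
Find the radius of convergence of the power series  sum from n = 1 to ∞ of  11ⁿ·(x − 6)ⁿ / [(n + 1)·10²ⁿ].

R = 100/11

By the ratio test, |a_{n+1}/a_n| = [(n + 1)/((n+1) + 1)] · 11/100 → 11/100.
Hence the series converges for |x − 6| < 1/(11/100) = 100/11, so the radius of convergence is 100/11.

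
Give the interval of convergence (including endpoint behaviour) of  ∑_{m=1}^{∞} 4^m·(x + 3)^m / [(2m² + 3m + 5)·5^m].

The ratio of consecutive coefficients is [(2m² + 3m + 5)/(2(m+1)² + 3(m+1) + 5)] · 4/5 → 4/5.
Hence the series converges for |x + 3| < 1/(4/5) = 5/4, so the radius of convergence is 5/4.
At x = -7/4: the terms are on the order of 1/m², so the series converges absolutely by comparison with the p-series (p = 2 > 1).
At x = -17/4: the series is dominated by a constant times Σ 1/m², which converges (p = 2 > 1).

[-17/4, -7/4]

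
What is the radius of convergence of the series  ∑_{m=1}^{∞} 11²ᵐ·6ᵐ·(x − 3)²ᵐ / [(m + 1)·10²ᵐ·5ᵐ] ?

Apply the ratio test: |a_{m+1}| / |a_m| = [(m + 1)/((m+1) + 1)] · 121·6/(100·5), which tends to 363/250 as m → ∞.
Successive powers of (x − 3) differ by 2, so the series converges when |x − 3|² · 363/250 < 1, i.e. |x − 3| < √(250/363). So R = 5√30/33.

R = 5√30/33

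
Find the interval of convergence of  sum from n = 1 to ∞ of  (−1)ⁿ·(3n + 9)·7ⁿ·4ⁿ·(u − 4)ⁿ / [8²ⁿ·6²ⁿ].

By the ratio test, |a_{n+1}/a_n| = [(3(n+1) + 9)/(3n + 9)] · 7·4/(64·36) → 7/576.
Convergence for |u − 4| · 7/576 < 1, i.e. |u − 4| < 576/7. So R = 576/7.
Endpoint u = 604/7: the terms have absolute value of order n, which does not tend to 0, so the series diverges by the divergence test.
At u = -548/7: the terms have absolute value of order n, which does not tend to 0, so the series diverges by the divergence test.

(-548/7, 604/7)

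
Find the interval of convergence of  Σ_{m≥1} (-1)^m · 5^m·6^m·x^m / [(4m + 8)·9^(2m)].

Ratio test: |a_{m+1}/a_m| = [(4m + 8)/(4(m+1) + 8)] · 5·6/81 → 10/27 as m → ∞.
Thus R = 1/(10/27) = 27/10.
When x = 27/10, convergence follows from the alternating series test (terms decrease monotonically to 0).
At x = -27/10: the terms are asymptotic to a nonzero constant times 1/m, so the series diverges by limit comparison with Σ 1/m.

(-27/10, 27/10]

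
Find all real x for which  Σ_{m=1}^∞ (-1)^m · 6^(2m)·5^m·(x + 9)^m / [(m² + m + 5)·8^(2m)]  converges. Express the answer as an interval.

[-421/45, -389/45]

Ratio test: |a_{m+1}/a_m| = [(m² + m + 5)/((m+1)² + (m+1) + 5)] · 36·5/64 → 45/16 as m → ∞.
The series converges when 45/16 · |x + 9| < 1, giving R = 16/45.
Endpoint x = -389/45: the terms are on the order of 1/m², so the series converges absolutely by comparison with the p-series (p = 2 > 1).
Endpoint x = -421/45: the series is dominated by a constant times Σ 1/m², which converges (p = 2 > 1).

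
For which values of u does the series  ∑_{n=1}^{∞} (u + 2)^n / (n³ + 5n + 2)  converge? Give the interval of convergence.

[-3, -1]

The ratio of consecutive coefficients is (n³ + 5n + 2)/((n+1)³ + 5(n+1) + 2) → 1.
Hence R = 1.
Check u = -1: absolute convergence follows by limit comparison with Σ 1/n³.
At u = -3: the terms are on the order of 1/n³, so the series converges absolutely by comparison with the p-series (p = 3 > 1).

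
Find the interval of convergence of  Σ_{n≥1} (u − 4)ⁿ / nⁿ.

(−∞, ∞)

Applying the root test, |a_n|^(1/n) = 1/n → 0.
Since the n-th root of |a_n| tends to 0, the series converges for all real u; R = ∞.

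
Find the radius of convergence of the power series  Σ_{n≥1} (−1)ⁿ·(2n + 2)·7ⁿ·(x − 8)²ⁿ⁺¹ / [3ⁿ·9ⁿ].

By the ratio test, |a_{n+1}/a_n| = [(2(n+1) + 2)/(2n + 2)] · 7/(3·9) → 7/27.
Successive powers of (x − 8) differ by 2, so the series converges when |x − 8|² · 7/27 < 1, i.e. |x − 8| < √(27/7). So R = 3√21/7.

R = 3√21/7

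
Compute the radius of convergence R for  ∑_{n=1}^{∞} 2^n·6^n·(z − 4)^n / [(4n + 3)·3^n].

By the ratio test, |a_{n+1}/a_n| = [(4n + 3)/(4(n+1) + 3)] · 2·6/3 → 4.
The series converges when 4 · |z − 4| < 1, giving R = 1/4.

R = 1/4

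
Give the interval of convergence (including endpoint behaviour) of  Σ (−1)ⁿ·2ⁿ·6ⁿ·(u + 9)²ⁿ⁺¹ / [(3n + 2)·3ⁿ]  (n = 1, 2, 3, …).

[-19/2, -17/2]

By the ratio test, |a_{n+1}/a_n| = [(3n + 2)/(3(n+1) + 2)] · 2·6/3 → 4.
Since the exponent of (u + 9) increases by 2 each term, convergence requires |u + 9|² < 1/4, hence R = 1/2.
At u = -17/2: the terms alternate in sign and decrease monotonically to 0 in absolute value (size ~ c/n), so the alternating series test gives convergence.
Endpoint u = -19/2: the terms alternate in sign and decrease monotonically to 0 in absolute value (size ~ c/n), so the alternating series test gives convergence.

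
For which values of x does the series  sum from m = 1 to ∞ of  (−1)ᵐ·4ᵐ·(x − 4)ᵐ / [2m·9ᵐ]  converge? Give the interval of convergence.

(7/4, 25/4]

Apply the ratio test: |a_{m+1}| / |a_m| = [2m/2(m+1)] · 4/9, which tends to 4/9 as m → ∞.
Convergence for |x − 4| · 4/9 < 1, i.e. |x − 4| < 9/4. So R = 9/4.
Check x = 25/4: the terms alternate in sign and decrease monotonically to 0 in absolute value (size ~ c/m), so the alternating series test gives convergence.
At x = 7/4: the terms are asymptotic to a nonzero constant times 1/m, so the series diverges by limit comparison with Σ 1/m.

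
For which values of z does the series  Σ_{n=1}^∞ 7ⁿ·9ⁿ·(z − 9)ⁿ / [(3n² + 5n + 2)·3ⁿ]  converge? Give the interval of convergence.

By the ratio test, |a_{n+1}/a_n| = [(3n² + 5n + 2)/(3(n+1)² + 5(n+1) + 2)] · 7·9/3 → 21.
Convergence for |z − 9| · 21 < 1, i.e. |z − 9| < 1/21. So R = 1/21.
Endpoint z = 190/21: the series is dominated by a constant times Σ 1/n², which converges (p = 2 > 1).
Endpoint z = 188/21: the terms are on the order of 1/n², so the series converges absolutely by comparison with the p-series (p = 2 > 1).

[188/21, 190/21]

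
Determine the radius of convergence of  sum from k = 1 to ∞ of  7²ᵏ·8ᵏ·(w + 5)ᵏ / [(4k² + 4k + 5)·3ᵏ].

R = 3/392

Ratio test: |a_{k+1}/a_k| = [(4k² + 4k + 5)/(4(k+1)² + 4(k+1) + 5)] · 49·8/3 → 392/3 as k → ∞.
Hence the series converges for |w + 5| < 1/(392/3) = 3/392, so the radius of convergence is 3/392.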